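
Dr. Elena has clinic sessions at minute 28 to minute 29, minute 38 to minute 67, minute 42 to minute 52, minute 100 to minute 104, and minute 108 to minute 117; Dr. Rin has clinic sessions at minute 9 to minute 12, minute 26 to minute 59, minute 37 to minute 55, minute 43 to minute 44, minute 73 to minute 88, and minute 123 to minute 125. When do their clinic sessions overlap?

minute 28 to minute 29, minute 38 to minute 59

Merge the first list: minute 28 to minute 29, minute 38 to minute 67, minute 100 to minute 104, minute 108 to minute 117.
Merge the second list: minute 9 to minute 12, minute 26 to minute 59, minute 73 to minute 88, minute 123 to minute 125.
minute 28 to minute 29 ∩ B → minute 28 to minute 29.
minute 38 to minute 67 ∩ B → minute 38 to minute 59.
minute 100 to minute 104 meets no B interval.
minute 108 to minute 117 meets no B interval.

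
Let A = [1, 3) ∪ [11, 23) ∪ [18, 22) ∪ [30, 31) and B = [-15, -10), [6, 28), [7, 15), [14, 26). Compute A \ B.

First set merges to [1, 3), [11, 23), [30, 31).
Second set merges to [-15, -10), [6, 28).
[1, 3): nothing removed.
[11, 23): entirely removed.
[30, 31): nothing removed.

[1, 3) ∪ [30, 31)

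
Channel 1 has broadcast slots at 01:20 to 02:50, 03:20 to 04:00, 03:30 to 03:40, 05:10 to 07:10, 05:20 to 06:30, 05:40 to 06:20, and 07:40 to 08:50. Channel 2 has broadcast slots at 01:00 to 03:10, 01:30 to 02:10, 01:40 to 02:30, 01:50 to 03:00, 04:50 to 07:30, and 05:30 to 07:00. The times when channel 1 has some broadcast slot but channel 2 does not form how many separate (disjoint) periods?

First set merges to 01:20–02:50, 03:20–04:00, 05:10–07:10, 07:40–08:50.
Second set merges to 01:00–03:10, 04:50–07:30.
A \ B = 03:20–04:00, 07:40–08:50.
That is 2 disjoint pieces.

2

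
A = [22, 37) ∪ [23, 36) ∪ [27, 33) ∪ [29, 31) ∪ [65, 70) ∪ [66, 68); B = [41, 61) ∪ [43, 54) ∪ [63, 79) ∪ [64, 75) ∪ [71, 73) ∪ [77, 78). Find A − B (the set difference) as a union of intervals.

First set merges to [22, 37), [65, 70).
Second set merges to [41, 61), [63, 79).
[22, 37): no B overlap → unchanged.
[65, 70): fully covered by B → removed.

[22, 37)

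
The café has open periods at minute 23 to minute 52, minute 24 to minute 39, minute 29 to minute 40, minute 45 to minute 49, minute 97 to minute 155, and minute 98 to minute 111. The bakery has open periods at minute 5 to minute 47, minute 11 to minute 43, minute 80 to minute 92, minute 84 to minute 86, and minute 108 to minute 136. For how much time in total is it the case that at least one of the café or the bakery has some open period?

First set merges to minute 23 to minute 52, minute 97 to minute 155.
Second set merges to minute 5 to minute 47, minute 80 to minute 92, minute 108 to minute 136.
A ∪ B = minute 5 to minute 52, minute 80 to minute 92, minute 97 to minute 155.
Total: 47 minutes + 12 minutes + 58 minutes = 117 minutes.

117 minutes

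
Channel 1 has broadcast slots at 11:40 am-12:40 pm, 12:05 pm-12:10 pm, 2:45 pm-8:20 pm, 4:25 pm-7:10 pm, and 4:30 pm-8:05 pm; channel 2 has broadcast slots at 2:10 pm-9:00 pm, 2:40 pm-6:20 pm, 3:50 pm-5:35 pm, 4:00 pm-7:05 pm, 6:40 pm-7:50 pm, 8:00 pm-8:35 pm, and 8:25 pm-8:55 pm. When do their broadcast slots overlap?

First set merges to 11:40 am-12:40 pm, 2:45 pm-8:20 pm.
Second set merges to 2:10 pm-9:00 pm.
11:40 am-12:40 pm: no overlap with the second set.
2:45 pm-8:20 pm meets the second set on 2:45 pm-8:20 pm.

2:45 pm-8:20 pm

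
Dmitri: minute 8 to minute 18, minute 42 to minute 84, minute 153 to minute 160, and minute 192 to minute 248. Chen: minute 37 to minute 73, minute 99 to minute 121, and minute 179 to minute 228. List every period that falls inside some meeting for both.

minute 42 to minute 73, minute 192 to minute 228

minute 8 to minute 18: no overlap with the second set.
minute 42 to minute 84 meets the second set on minute 42 to minute 73.
minute 153 to minute 160: no overlap with the second set.
minute 192 to minute 248 meets the second set on minute 192 to minute 228.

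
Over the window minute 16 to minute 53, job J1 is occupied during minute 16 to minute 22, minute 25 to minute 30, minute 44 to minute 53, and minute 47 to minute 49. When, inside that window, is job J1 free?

After merging, the occupied span is minute 16 to minute 22, minute 25 to minute 30, minute 44 to minute 53.
Gaps within minute 16 to minute 53: minute 22 to minute 25, minute 30 to minute 44.

minute 22 to minute 25, minute 30 to minute 44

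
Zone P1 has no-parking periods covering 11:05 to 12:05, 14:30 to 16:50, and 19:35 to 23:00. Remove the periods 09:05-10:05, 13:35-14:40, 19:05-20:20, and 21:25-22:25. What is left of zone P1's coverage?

11:05–12:05 is untouched.
14:30–16:50 with B removed leaves 14:40–16:50.
19:35–23:00 with B removed leaves 20:20–21:25, 22:25–23:00.

11:05–12:05, 14:40–16:50, 20:20–21:25, 22:25–23:00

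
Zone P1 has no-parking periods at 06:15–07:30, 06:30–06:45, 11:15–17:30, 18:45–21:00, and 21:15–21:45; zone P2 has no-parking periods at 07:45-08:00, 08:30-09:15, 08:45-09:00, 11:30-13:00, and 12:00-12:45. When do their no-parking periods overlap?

First set merges to 06:15–07:30, 11:15–17:30, 18:45–21:00, 21:15–21:45.
Second set merges to 07:45–08:00, 08:30–09:15, 11:30–13:00.
06:15–07:30 meets no B interval.
11:15–17:30 ∩ B → 11:30–13:00.
18:45–21:00 meets no B interval.
21:15–21:45 meets no B interval.

11:30–13:00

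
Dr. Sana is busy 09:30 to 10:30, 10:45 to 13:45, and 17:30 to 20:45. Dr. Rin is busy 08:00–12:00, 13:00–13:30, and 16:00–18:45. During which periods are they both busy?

09:30-10:30, 10:45-12:00, 13:00-13:30, 17:30-18:45

09:30-10:30 overlaps B on 09:30-10:30.
10:45-13:45 overlaps B on 10:45-12:00, 13:00-13:30.
17:30-20:45 overlaps B on 17:30-18:45.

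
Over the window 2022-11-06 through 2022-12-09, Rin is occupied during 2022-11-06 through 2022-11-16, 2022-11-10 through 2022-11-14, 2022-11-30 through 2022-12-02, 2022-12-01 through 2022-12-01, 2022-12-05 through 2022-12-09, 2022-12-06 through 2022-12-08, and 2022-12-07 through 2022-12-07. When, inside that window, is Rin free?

2022-11-17 through 2022-11-29, 2022-12-03 through 2022-12-04

After merging, the occupied span is 2022-11-06 through 2022-11-16, 2022-11-30 through 2022-12-02, 2022-12-05 through 2022-12-09.
Uncovered inside 2022-11-06 through 2022-12-09: 2022-11-17 through 2022-11-29, 2022-12-03 through 2022-12-04.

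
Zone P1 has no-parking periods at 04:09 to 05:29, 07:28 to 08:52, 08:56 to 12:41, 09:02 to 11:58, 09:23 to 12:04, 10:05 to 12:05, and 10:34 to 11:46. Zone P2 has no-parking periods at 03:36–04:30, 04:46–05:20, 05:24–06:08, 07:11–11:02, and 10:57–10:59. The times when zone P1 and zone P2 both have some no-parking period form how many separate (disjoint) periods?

A, merged: 04:09–05:29, 07:28–08:52, 08:56–12:41.
B, merged: 03:36–04:30, 04:46–05:20, 05:24–06:08, 07:11–11:02.
A ∩ B = 04:09–04:30, 04:46–05:20, 05:24–05:29, 07:28–08:52, 08:56–11:02.
That is 5 disjoint pieces.

5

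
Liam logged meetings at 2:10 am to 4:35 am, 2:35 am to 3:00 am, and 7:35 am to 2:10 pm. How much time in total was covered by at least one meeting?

Merged: 2:10 am-4:35 am, 7:35 am-2:10 pm.
Lengths: 2 h 25 min + 6 h 35 min = 9 h.

9 h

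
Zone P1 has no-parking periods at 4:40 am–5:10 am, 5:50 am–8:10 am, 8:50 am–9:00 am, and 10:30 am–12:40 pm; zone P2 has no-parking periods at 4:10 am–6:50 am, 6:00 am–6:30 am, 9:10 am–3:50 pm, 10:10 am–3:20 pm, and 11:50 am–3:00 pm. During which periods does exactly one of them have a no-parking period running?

Second set merges to 4:10 am–6:50 am, 9:10 am–3:50 pm.
A \ B = 6:50 am–8:10 am, 8:50 am–9:00 am.
B \ A = 4:10 am–4:40 am, 5:10 am–5:50 am, 9:10 am–10:30 am, 12:40 pm–3:50 pm.
Union of the two gives the symmetric difference.

4:10 am–4:40 am, 5:10 am–5:50 am, 6:50 am–8:10 am, 8:50 am–9:00 am, 9:10 am–10:30 am, 12:40 pm–3:50 pm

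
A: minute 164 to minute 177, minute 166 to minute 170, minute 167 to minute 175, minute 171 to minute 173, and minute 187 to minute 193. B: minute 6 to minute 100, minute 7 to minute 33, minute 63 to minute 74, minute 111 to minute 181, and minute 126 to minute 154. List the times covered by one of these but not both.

minute 6 to minute 100, minute 111 to minute 164, minute 177 to minute 181, minute 187 to minute 193

Merge the first list: minute 164 to minute 177, minute 187 to minute 193.
Merge the second list: minute 6 to minute 100, minute 111 to minute 181.
A but not B: minute 187 to minute 193.
B but not A: minute 6 to minute 100, minute 111 to minute 164, minute 177 to minute 181.
Combining gives A △ B.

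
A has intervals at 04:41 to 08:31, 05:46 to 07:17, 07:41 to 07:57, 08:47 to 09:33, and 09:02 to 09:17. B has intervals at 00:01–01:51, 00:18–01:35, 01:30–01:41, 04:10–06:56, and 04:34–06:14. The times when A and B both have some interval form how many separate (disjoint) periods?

Merge the first list: 04:41–08:31, 08:47–09:33.
Merge the second list: 00:01–01:51, 04:10–06:56.
A ∩ B = 04:41–06:56.
That is 1 disjoint piece.

1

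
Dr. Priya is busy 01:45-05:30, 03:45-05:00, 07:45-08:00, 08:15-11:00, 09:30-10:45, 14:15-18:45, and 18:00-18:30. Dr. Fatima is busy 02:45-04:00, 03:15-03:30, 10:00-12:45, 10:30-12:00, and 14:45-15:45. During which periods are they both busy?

02:45–04:00, 10:00–11:00, 14:45–15:45

Merge the first list: 01:45–05:30, 07:45–08:00, 08:15–11:00, 14:15–18:45.
Merge the second list: 02:45–04:00, 10:00–12:45, 14:45–15:45.
01:45–05:30 overlaps B on 02:45–04:00.
07:45–08:00 falls entirely outside B.
08:15–11:00 overlaps B on 10:00–11:00.
14:15–18:45 overlaps B on 14:45–15:45.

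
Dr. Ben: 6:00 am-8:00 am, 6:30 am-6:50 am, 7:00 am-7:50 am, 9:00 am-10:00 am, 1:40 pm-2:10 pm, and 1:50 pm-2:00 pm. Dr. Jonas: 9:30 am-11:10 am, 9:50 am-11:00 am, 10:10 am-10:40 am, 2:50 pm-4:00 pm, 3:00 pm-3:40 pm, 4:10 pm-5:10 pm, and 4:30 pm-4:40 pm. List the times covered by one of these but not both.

6:00 am–8:00 am, 9:00 am–9:30 am, 10:00 am–11:10 am, 1:40 pm–2:10 pm, 2:50 pm–4:00 pm, 4:10 pm–5:10 pm

Merge the first list: 6:00 am–8:00 am, 9:00 am–10:00 am, 1:40 pm–2:10 pm.
Merge the second list: 9:30 am–11:10 am, 2:50 pm–4:00 pm, 4:10 pm–5:10 pm.
A but not B: 6:00 am–8:00 am, 9:00 am–9:30 am, 1:40 pm–2:10 pm.
B but not A: 10:00 am–11:10 am, 2:50 pm–4:00 pm, 4:10 pm–5:10 pm.
Combining gives A △ B.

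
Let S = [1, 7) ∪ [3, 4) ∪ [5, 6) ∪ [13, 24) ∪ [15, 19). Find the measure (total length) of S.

17

Merged: [1, 7), [13, 24).
Lengths: 6 + 11 = 17.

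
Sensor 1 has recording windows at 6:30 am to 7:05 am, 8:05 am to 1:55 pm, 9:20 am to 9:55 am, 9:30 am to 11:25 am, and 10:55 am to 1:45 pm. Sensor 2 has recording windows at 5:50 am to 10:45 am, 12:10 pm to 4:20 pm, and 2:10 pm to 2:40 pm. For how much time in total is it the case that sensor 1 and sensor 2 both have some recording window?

5 h

Merge the first list: 6:30 am-7:05 am, 8:05 am-1:55 pm.
Merge the second list: 5:50 am-10:45 am, 12:10 pm-4:20 pm.
A ∩ B = 6:30 am-7:05 am, 8:05 am-10:45 am, 12:10 pm-1:55 pm.
Total: 35 min + 2 h 40 min + 1 h 45 min = 5 h.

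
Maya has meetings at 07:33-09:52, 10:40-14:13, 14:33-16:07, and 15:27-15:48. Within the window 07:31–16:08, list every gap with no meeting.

The merged coverage is 07:33-09:52, 10:40-14:13, 14:33-16:07.
Uncovered inside 07:31-16:08: 07:31-07:33, 09:52-10:40, 14:13-14:33, 16:07-16:08.

07:31-07:33, 09:52-10:40, 14:13-14:33, 16:07-16:08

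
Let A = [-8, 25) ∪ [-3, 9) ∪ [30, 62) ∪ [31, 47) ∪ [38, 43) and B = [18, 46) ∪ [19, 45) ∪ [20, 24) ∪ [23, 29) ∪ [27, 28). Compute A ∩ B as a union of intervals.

A, merged: [-8, 25), [30, 62).
B, merged: [18, 46).
[-8, 25) overlaps B on [18, 25).
[30, 62) overlaps B on [30, 46).

[18, 25) ∪ [30, 46)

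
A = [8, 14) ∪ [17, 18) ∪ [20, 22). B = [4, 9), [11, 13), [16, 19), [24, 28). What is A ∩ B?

[8, 9) ∪ [11, 13) ∪ [17, 18)

[8, 14) ∩ B → [8, 9), [11, 13).
[17, 18) ∩ B → [17, 18).
[20, 22) meets no B interval.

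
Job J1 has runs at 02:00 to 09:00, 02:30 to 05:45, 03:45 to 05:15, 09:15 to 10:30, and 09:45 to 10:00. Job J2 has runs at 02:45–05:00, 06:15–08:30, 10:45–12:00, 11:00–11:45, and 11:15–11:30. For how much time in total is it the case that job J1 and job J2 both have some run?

4 h 30 min

First set merges to 02:00–09:00, 09:15–10:30.
Second set merges to 02:45–05:00, 06:15–08:30, 10:45–12:00.
A ∩ B = 02:45–05:00, 06:15–08:30.
Total: 2 h 15 min + 2 h 15 min = 4 h 30 min.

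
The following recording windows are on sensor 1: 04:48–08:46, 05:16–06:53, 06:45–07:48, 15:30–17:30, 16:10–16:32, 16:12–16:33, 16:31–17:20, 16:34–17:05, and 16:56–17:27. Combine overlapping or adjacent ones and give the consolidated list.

04:48–08:46, 15:30–17:30

05:16–06:53 overlaps/touches 04:48–08:46 → extend to 04:48–08:46.
06:45–07:48 overlaps/touches 04:48–08:46 → extend to 04:48–08:46.
15:30–17:30 is disjoint → start new block.
16:10–16:32 overlaps/touches 15:30–17:30 → extend to 15:30–17:30.
16:12–16:33 overlaps/touches 15:30–17:30 → extend to 15:30–17:30.
16:31–17:20 overlaps/touches 15:30–17:30 → extend to 15:30–17:30.
16:34–17:05 overlaps/touches 15:30–17:30 → extend to 15:30–17:30.
16:56–17:27 overlaps/touches 15:30–17:30 → extend to 15:30–17:30.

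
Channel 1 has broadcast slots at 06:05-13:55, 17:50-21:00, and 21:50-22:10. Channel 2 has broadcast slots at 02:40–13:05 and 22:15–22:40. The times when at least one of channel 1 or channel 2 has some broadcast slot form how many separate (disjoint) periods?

A ∪ B = 02:40–13:55, 17:50–21:00, 21:50–22:10, 22:15–22:40.
That is 4 disjoint pieces.

4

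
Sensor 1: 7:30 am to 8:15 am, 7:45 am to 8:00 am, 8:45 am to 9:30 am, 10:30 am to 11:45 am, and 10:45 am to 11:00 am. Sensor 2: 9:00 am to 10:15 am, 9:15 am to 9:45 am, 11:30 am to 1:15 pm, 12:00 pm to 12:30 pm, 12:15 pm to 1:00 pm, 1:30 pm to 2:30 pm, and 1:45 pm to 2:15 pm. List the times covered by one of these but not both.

7:30 am–8:15 am, 8:45 am–9:00 am, 9:30 am–10:15 am, 10:30 am–11:30 am, 11:45 am–1:15 pm, 1:30 pm–2:30 pm

A, merged: 7:30 am–8:15 am, 8:45 am–9:30 am, 10:30 am–11:45 am.
B, merged: 9:00 am–10:15 am, 11:30 am–1:15 pm, 1:30 pm–2:30 pm.
A but not B: 7:30 am–8:15 am, 8:45 am–9:00 am, 10:30 am–11:30 am.
B but not A: 9:30 am–10:15 am, 11:45 am–1:15 pm, 1:30 pm–2:30 pm.
Combining gives A △ B.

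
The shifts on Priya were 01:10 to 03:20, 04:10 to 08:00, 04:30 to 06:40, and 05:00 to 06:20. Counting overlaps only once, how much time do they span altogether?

Merged: 01:10–03:20, 04:10–08:00.
Lengths: 2 h 10 min + 3 h 50 min = 6 h.

6 h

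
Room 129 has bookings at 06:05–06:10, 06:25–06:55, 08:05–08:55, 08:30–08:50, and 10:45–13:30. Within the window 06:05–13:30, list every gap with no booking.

The merged coverage is 06:05–06:10, 06:25–06:55, 08:05–08:55, 10:45–13:30.
Complement within 06:05–13:30: 06:10–06:25, 06:55–08:05, 08:55–10:45.

06:10–06:25, 06:55–08:05, 08:55–10:45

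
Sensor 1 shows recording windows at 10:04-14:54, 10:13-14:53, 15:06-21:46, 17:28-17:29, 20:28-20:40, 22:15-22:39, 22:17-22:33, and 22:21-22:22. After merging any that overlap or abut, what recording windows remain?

10:13–14:53 overlaps/touches 10:04–14:54 → extend to 10:04–14:54.
15:06–21:46 is disjoint → start new block.
17:28–17:29 overlaps/touches 15:06–21:46 → extend to 15:06–21:46.
20:28–20:40 overlaps/touches 15:06–21:46 → extend to 15:06–21:46.
22:15–22:39 is disjoint → start new block.
22:17–22:33 overlaps/touches 22:15–22:39 → extend to 22:15–22:39.
22:21–22:22 overlaps/touches 22:15–22:39 → extend to 22:15–22:39.

10:04–14:54, 15:06–21:46, 22:15–22:39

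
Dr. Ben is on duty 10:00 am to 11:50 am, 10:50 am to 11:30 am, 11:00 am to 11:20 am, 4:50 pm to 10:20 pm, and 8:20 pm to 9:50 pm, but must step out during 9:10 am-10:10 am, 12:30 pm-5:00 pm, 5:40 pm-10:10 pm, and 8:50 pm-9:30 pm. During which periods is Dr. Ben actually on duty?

A, merged: 10:00 am–11:50 am, 4:50 pm–10:20 pm.
B, merged: 9:10 am–10:10 am, 12:30 pm–5:00 pm, 5:40 pm–10:10 pm.
10:00 am–11:50 am with B removed leaves 10:10 am–11:50 am.
4:50 pm–10:20 pm with B removed leaves 5:00 pm–5:40 pm, 10:10 pm–10:20 pm.

10:10 am–11:50 am, 5:00 pm–5:40 pm, 10:10 pm–10:20 pm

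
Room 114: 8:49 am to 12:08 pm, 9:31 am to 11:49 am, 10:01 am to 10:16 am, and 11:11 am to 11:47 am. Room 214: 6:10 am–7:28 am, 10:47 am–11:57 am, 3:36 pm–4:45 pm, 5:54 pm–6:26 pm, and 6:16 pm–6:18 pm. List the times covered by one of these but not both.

First set merges to 8:49 am-12:08 pm.
Second set merges to 6:10 am-7:28 am, 10:47 am-11:57 am, 3:36 pm-4:45 pm, 5:54 pm-6:26 pm.
A but not B: 8:49 am-10:47 am, 11:57 am-12:08 pm.
B but not A: 6:10 am-7:28 am, 3:36 pm-4:45 pm, 5:54 pm-6:26 pm.
Combining gives A △ B.

6:10 am-7:28 am, 8:49 am-10:47 am, 11:57 am-12:08 pm, 3:36 pm-4:45 pm, 5:54 pm-6:26 pm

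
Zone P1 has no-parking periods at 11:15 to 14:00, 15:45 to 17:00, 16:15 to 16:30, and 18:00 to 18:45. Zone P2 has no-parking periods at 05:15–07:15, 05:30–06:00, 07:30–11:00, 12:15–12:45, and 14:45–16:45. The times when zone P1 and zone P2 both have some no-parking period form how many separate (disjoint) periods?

2

Merge the first list: 11:15-14:00, 15:45-17:00, 18:00-18:45.
Merge the second list: 05:15-07:15, 07:30-11:00, 12:15-12:45, 14:45-16:45.
A ∩ B = 12:15-12:45, 15:45-16:45.
That is 2 disjoint pieces.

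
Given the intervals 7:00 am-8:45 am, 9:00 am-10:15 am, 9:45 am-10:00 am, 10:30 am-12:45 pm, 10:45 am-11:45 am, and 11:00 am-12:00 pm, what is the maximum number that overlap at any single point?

3

Sweep endpoints in order; track running count of active intervals.
Peak of 3 reached at 11:00 am.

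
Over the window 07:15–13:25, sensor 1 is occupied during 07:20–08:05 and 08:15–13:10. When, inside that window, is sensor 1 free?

The merged coverage is 07:20–08:05, 08:15–13:10.
Gaps within 07:15–13:25: 07:15–07:20, 08:05–08:15, 13:10–13:25.

07:15–07:20, 08:05–08:15, 13:10–13:25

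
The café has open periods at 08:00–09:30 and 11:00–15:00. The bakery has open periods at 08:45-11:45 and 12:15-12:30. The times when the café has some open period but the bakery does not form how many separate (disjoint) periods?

A \ B = 08:00–08:45, 11:45–12:15, 12:30–15:00.
That is 3 disjoint pieces.

3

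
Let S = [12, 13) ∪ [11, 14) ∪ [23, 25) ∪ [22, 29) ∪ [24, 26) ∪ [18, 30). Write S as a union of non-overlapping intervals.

[11, 14) ∪ [18, 30)

Sort by start: [11, 14), [12, 13), [18, 30), [22, 29), [23, 25), [24, 26).
[12, 13) overlaps/touches [11, 14) → extend to [11, 14).
[18, 30) is disjoint → start new block.
[22, 29) overlaps/touches [18, 30) → extend to [18, 30).
[23, 25) overlaps/touches [18, 30) → extend to [18, 30).
[24, 26) overlaps/touches [18, 30) → extend to [18, 30).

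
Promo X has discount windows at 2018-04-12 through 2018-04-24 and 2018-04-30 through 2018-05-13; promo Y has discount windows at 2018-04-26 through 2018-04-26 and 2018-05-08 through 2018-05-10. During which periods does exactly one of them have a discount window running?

Only in the first: 2018-04-12 through 2018-04-24, 2018-04-30 through 2018-05-07, 2018-05-11 through 2018-05-13.
Only in the second: 2018-04-26 through 2018-04-26.
Together these are the periods covered by exactly one.

2018-04-12 through 2018-04-24, 2018-04-26 through 2018-04-26, 2018-04-30 through 2018-05-07, 2018-05-11 through 2018-05-13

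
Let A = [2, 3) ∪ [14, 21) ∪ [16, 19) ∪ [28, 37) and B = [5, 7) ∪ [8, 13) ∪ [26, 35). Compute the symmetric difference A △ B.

[2, 3) ∪ [5, 7) ∪ [8, 13) ∪ [14, 21) ∪ [26, 28) ∪ [35, 37)

A, merged: [2, 3), [14, 21), [28, 37).
A but not B: [2, 3), [14, 21), [35, 37).
B but not A: [5, 7), [8, 13), [26, 28).
Combining gives A △ B.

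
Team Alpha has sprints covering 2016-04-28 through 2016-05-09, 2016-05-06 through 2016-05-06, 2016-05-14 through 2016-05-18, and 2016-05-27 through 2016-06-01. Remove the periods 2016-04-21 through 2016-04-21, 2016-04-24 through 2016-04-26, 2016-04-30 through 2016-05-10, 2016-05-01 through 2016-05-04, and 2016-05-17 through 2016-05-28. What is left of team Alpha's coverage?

2016-04-28 through 2016-04-29, 2016-05-14 through 2016-05-16, 2016-05-29 through 2016-06-01

A, merged: 2016-04-28 through 2016-05-09, 2016-05-14 through 2016-05-18, 2016-05-27 through 2016-06-01.
B, merged: 2016-04-21 through 2016-04-21, 2016-04-24 through 2016-04-26, 2016-04-30 through 2016-05-10, 2016-05-17 through 2016-05-28.
2016-04-28 through 2016-05-09 with B removed leaves 2016-04-28 through 2016-04-29.
2016-05-14 through 2016-05-18 with B removed leaves 2016-05-14 through 2016-05-16.
2016-05-27 through 2016-06-01 with B removed leaves 2016-05-29 through 2016-06-01.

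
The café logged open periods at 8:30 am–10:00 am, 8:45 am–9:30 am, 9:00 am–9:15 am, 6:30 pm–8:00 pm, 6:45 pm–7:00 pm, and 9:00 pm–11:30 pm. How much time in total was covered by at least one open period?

5 h 30 min

Merged: 8:30 am–10:00 am, 6:30 pm–8:00 pm, 9:00 pm–11:30 pm.
Lengths: 1 h 30 min + 1 h 30 min + 2 h 30 min = 5 h 30 min.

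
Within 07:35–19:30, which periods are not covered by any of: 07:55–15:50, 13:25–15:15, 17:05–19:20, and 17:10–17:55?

Covered (merged): 07:55-15:50, 17:05-19:20.
Gaps within 07:35-19:30: 07:35-07:55, 15:50-17:05, 19:20-19:30.

07:35-07:55, 15:50-17:05, 19:20-19:30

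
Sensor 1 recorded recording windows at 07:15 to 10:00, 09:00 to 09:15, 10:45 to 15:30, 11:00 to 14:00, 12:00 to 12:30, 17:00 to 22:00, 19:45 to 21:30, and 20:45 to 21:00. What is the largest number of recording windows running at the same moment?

3

At 12:00, 3 of the intervals are simultaneously active.
No point has more.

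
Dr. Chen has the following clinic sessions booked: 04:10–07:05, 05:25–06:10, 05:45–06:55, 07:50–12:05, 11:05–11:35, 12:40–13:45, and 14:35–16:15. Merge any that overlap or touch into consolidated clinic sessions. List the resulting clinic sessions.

04:10–07:05, 07:50–12:05, 12:40–13:45, 14:35–16:15

05:25–06:10 overlaps/touches 04:10–07:05 → extend to 04:10–07:05.
05:45–06:55 overlaps/touches 04:10–07:05 → extend to 04:10–07:05.
07:50–12:05 is disjoint → start new block.
11:05–11:35 overlaps/touches 07:50–12:05 → extend to 07:50–12:05.
12:40–13:45 is disjoint → start new block.
14:35–16:15 is disjoint → start new block.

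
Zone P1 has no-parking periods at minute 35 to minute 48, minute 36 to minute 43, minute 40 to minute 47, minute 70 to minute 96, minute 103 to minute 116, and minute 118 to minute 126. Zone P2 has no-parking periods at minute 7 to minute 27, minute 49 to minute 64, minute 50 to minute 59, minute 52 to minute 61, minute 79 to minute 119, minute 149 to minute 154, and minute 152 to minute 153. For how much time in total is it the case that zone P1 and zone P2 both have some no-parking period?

A, merged: minute 35 to minute 48, minute 70 to minute 96, minute 103 to minute 116, minute 118 to minute 126.
B, merged: minute 7 to minute 27, minute 49 to minute 64, minute 79 to minute 119, minute 149 to minute 154.
A ∩ B = minute 79 to minute 96, minute 103 to minute 116, minute 118 to minute 119.
Total: 17 minutes + 13 minutes + 1 minute = 31 minutes.

31 minutes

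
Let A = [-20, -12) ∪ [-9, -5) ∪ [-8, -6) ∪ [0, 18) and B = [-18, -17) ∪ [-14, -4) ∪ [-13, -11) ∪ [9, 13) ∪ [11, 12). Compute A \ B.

[-20, -18) ∪ [-17, -14) ∪ [0, 9) ∪ [13, 18)

First set merges to [-20, -12), [-9, -5), [0, 18).
Second set merges to [-18, -17), [-14, -4), [9, 13).
[-20, -12) \ B = [-20, -18), [-17, -14).
[-9, -5): entirely removed.
[0, 18) \ B = [0, 9), [13, 18).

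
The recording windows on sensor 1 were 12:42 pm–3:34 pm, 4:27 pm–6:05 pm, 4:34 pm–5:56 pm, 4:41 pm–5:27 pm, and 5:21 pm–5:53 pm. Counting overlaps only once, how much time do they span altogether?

4 h 30 min

Merged: 12:42 pm–3:34 pm, 4:27 pm–6:05 pm.
Lengths: 2 h 52 min + 1 h 38 min = 4 h 30 min.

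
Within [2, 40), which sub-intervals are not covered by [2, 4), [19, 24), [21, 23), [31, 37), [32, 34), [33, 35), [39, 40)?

Covered (merged): [2, 4), [19, 24), [31, 37), [39, 40).
Gaps within [2, 40): [4, 19), [24, 31), [37, 39).

[4, 19) ∪ [24, 31) ∪ [37, 39)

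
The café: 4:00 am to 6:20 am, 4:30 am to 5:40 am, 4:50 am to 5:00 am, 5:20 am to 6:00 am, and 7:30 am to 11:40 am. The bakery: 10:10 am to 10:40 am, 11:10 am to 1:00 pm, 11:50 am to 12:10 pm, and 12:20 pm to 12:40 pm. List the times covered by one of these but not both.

Merge the first list: 4:00 am–6:20 am, 7:30 am–11:40 am.
Merge the second list: 10:10 am–10:40 am, 11:10 am–1:00 pm.
A but not B: 4:00 am–6:20 am, 7:30 am–10:10 am, 10:40 am–11:10 am.
B but not A: 11:40 am–1:00 pm.
Combining gives A △ B.

4:00 am–6:20 am, 7:30 am–10:10 am, 10:40 am–11:10 am, 11:40 am–1:00 pm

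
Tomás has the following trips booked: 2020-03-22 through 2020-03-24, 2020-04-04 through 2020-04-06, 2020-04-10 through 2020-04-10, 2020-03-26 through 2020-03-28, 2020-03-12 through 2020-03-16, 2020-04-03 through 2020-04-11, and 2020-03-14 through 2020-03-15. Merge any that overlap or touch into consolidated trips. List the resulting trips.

Sort by start: 2020-03-12 through 2020-03-16, 2020-03-14 through 2020-03-15, 2020-03-22 through 2020-03-24, 2020-03-26 through 2020-03-28, 2020-04-03 through 2020-04-11, 2020-04-04 through 2020-04-06, 2020-04-10 through 2020-04-10.
2020-03-14 through 2020-03-15 overlaps/touches 2020-03-12 through 2020-03-16 → extend to 2020-03-12 through 2020-03-16.
2020-03-22 through 2020-03-24 is disjoint → start new block.
2020-03-26 through 2020-03-28 is disjoint → start new block.
2020-04-03 through 2020-04-11 is disjoint → start new block.
2020-04-04 through 2020-04-06 overlaps/touches 2020-04-03 through 2020-04-11 → extend to 2020-04-03 through 2020-04-11.
2020-04-10 through 2020-04-10 overlaps/touches 2020-04-03 through 2020-04-11 → extend to 2020-04-03 through 2020-04-11.

2020-03-12 through 2020-03-16, 2020-03-22 through 2020-03-24, 2020-03-26 through 2020-03-28, 2020-04-03 through 2020-04-11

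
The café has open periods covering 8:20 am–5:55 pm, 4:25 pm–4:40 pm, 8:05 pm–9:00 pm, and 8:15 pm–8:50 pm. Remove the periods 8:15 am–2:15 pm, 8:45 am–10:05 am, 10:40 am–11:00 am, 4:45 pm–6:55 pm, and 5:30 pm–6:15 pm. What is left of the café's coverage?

2:15 pm-4:45 pm, 8:05 pm-9:00 pm

A, merged: 8:20 am-5:55 pm, 8:05 pm-9:00 pm.
B, merged: 8:15 am-2:15 pm, 4:45 pm-6:55 pm.
8:20 am-5:55 pm with B removed leaves 2:15 pm-4:45 pm.
8:05 pm-9:00 pm is untouched.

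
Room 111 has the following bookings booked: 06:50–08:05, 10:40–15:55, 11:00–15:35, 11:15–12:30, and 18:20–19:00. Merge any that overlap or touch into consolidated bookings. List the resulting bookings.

10:40-15:55 is disjoint → start new block.
11:00-15:35 overlaps/touches 10:40-15:55 → extend to 10:40-15:55.
11:15-12:30 overlaps/touches 10:40-15:55 → extend to 10:40-15:55.
18:20-19:00 is disjoint → start new block.

06:50-08:05, 10:40-15:55, 18:20-19:00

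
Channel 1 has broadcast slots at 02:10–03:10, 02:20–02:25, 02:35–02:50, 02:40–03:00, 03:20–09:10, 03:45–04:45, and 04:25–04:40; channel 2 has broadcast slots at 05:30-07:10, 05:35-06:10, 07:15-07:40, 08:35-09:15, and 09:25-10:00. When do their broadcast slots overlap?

05:30-07:10, 07:15-07:40, 08:35-09:10

First set merges to 02:10-03:10, 03:20-09:10.
Second set merges to 05:30-07:10, 07:15-07:40, 08:35-09:15, 09:25-10:00.
02:10-03:10: no overlap with the second set.
03:20-09:10 meets the second set on 05:30-07:10, 07:15-07:40, 08:35-09:10.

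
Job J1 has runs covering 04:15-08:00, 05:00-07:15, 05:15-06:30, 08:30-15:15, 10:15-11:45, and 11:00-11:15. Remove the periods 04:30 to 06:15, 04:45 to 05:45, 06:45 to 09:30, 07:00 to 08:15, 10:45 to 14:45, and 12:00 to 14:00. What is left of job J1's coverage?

A, merged: 04:15-08:00, 08:30-15:15.
B, merged: 04:30-06:15, 06:45-09:30, 10:45-14:45.
04:15-08:00 minus B → 04:15-04:30, 06:15-06:45.
08:30-15:15 minus B → 09:30-10:45, 14:45-15:15.

04:15-04:30, 06:15-06:45, 09:30-10:45, 14:45-15:15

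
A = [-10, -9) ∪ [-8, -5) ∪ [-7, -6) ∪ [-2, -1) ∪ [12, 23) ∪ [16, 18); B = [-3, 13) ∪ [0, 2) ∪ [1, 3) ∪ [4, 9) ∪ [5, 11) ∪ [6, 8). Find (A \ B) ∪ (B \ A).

[-10, -9) ∪ [-8, -5) ∪ [-3, -2) ∪ [-1, 12) ∪ [13, 23)

A, merged: [-10, -9), [-8, -5), [-2, -1), [12, 23).
B, merged: [-3, 13).
Only in the first: [-10, -9), [-8, -5), [13, 23).
Only in the second: [-3, -2), [-1, 12).
Together these are the periods covered by exactly one.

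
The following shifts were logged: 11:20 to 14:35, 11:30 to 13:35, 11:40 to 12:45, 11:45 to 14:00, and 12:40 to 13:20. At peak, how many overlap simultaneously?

5

Sweep endpoints in order; track running count of active intervals.
Peak of 5 reached at 12:40.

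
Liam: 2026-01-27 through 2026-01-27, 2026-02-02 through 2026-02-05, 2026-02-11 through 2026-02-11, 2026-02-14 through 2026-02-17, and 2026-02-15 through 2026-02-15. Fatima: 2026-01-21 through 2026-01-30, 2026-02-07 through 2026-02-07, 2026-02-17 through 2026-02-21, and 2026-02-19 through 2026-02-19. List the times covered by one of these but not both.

2026-01-21 through 2026-01-26, 2026-01-28 through 2026-01-30, 2026-02-02 through 2026-02-05, 2026-02-07 through 2026-02-07, 2026-02-11 through 2026-02-11, 2026-02-14 through 2026-02-16, 2026-02-18 through 2026-02-21

A, merged: 2026-01-27 through 2026-01-27, 2026-02-02 through 2026-02-05, 2026-02-11 through 2026-02-11, 2026-02-14 through 2026-02-17.
B, merged: 2026-01-21 through 2026-01-30, 2026-02-07 through 2026-02-07, 2026-02-17 through 2026-02-21.
A \ B = 2026-02-02 through 2026-02-05, 2026-02-11 through 2026-02-11, 2026-02-14 through 2026-02-16.
B \ A = 2026-01-21 through 2026-01-26, 2026-01-28 through 2026-01-30, 2026-02-07 through 2026-02-07, 2026-02-18 through 2026-02-21.
Union of the two gives the symmetric difference.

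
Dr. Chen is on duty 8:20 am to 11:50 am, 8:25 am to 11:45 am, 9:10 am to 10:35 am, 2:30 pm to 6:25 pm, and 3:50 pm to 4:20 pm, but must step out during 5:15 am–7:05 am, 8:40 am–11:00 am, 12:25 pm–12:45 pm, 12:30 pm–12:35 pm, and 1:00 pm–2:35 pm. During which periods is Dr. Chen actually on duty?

Merge the first list: 8:20 am–11:50 am, 2:30 pm–6:25 pm.
Merge the second list: 5:15 am–7:05 am, 8:40 am–11:00 am, 12:25 pm–12:45 pm, 1:00 pm–2:35 pm.
8:20 am–11:50 am with B removed leaves 8:20 am–8:40 am, 11:00 am–11:50 am.
2:30 pm–6:25 pm with B removed leaves 2:35 pm–6:25 pm.

8:20 am–8:40 am, 11:00 am–11:50 am, 2:35 pm–6:25 pm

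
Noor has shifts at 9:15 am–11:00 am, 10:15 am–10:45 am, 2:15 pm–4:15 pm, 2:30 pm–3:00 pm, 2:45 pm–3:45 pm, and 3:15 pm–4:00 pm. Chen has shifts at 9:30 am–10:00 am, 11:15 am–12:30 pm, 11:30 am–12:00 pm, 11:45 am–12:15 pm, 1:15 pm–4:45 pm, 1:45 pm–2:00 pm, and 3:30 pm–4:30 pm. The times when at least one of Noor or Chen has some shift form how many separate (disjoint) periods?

First set merges to 9:15 am-11:00 am, 2:15 pm-4:15 pm.
Second set merges to 9:30 am-10:00 am, 11:15 am-12:30 pm, 1:15 pm-4:45 pm.
A ∪ B = 9:15 am-11:00 am, 11:15 am-12:30 pm, 1:15 pm-4:45 pm.
That is 3 disjoint pieces.

3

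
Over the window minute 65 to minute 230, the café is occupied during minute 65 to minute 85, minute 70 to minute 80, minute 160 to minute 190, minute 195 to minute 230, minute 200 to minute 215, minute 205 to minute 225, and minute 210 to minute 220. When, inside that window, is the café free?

After merging, the occupied span is minute 65 to minute 85, minute 160 to minute 190, minute 195 to minute 230.
Uncovered inside minute 65 to minute 230: minute 85 to minute 160, minute 190 to minute 195.

minute 85 to minute 160, minute 190 to minute 195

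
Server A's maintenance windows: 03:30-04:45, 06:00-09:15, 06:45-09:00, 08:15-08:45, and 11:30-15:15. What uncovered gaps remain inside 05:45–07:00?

After merging, the occupied span is 03:30-04:45, 06:00-09:15, 11:30-15:15.
Uncovered inside 05:45-07:00: 05:45-06:00.

05:45-06:00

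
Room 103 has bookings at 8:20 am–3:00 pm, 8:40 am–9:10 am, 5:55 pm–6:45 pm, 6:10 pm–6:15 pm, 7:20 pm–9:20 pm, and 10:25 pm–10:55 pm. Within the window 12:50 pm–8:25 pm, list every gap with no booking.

Covered (merged): 8:20 am–3:00 pm, 5:55 pm–6:45 pm, 7:20 pm–9:20 pm, 10:25 pm–10:55 pm.
Gaps within 12:50 pm–8:25 pm: 3:00 pm–5:55 pm, 6:45 pm–7:20 pm.

3:00 pm–5:55 pm, 6:45 pm–7:20 pm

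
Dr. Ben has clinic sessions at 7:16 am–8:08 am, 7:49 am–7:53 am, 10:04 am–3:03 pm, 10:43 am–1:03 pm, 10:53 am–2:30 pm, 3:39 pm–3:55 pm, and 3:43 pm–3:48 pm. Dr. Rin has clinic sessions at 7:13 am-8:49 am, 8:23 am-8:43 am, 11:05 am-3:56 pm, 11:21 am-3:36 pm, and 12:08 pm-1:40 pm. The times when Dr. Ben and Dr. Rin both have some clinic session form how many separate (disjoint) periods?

First set merges to 7:16 am–8:08 am, 10:04 am–3:03 pm, 3:39 pm–3:55 pm.
Second set merges to 7:13 am–8:49 am, 11:05 am–3:56 pm.
A ∩ B = 7:16 am–8:08 am, 11:05 am–3:03 pm, 3:39 pm–3:55 pm.
That is 3 disjoint pieces.

3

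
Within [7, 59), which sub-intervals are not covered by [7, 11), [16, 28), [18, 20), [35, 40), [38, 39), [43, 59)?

[11, 16) ∪ [28, 35) ∪ [40, 43)

After merging, the occupied span is [7, 11), [16, 28), [35, 40), [43, 59).
Gaps within [7, 59): [11, 16), [28, 35), [40, 43).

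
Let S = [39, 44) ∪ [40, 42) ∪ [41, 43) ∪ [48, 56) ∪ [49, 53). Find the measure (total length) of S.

13

Merged: [39, 44), [48, 56).
Lengths: 5 + 8 = 13.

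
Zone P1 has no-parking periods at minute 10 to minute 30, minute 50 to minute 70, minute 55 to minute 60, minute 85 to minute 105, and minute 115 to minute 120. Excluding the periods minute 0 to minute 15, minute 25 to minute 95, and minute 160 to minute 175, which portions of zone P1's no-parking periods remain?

minute 15 to minute 25, minute 95 to minute 105, minute 115 to minute 120

Merge the first list: minute 10 to minute 30, minute 50 to minute 70, minute 85 to minute 105, minute 115 to minute 120.
minute 10 to minute 30 minus B → minute 15 to minute 25.
minute 50 to minute 70: fully covered by B → removed.
minute 85 to minute 105 minus B → minute 95 to minute 105.
minute 115 to minute 120: no B overlap → unchanged.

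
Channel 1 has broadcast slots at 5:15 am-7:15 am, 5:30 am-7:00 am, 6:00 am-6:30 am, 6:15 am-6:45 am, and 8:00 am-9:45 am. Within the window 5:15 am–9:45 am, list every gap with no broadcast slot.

After merging, the occupied span is 5:15 am–7:15 am, 8:00 am–9:45 am.
Gaps within 5:15 am–9:45 am: 7:15 am–8:00 am.

7:15 am–8:00 am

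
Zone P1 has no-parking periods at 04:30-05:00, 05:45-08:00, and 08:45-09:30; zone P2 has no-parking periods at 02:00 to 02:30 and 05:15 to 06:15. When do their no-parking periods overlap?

04:30–05:00 meets no B interval.
05:45–08:00 ∩ B → 05:45–06:15.
08:45–09:30 meets no B interval.

05:45–06:15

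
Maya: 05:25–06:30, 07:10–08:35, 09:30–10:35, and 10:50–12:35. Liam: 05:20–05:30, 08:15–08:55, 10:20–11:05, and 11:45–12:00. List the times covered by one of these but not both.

05:20-05:25, 05:30-06:30, 07:10-08:15, 08:35-08:55, 09:30-10:20, 10:35-10:50, 11:05-11:45, 12:00-12:35

Only in the first: 05:30-06:30, 07:10-08:15, 09:30-10:20, 11:05-11:45, 12:00-12:35.
Only in the second: 05:20-05:25, 08:35-08:55, 10:35-10:50.
Together these are the periods covered by exactly one.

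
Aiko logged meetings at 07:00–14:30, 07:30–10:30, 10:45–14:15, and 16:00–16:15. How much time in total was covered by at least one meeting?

Merged: 07:00–14:30, 16:00–16:15.
Lengths: 7 h 30 min + 15 min = 7 h 45 min.

7 h 45 min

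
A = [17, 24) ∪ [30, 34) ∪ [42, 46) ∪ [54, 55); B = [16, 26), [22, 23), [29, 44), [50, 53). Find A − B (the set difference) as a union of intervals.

B, merged: [16, 26), [29, 44), [50, 53).
[17, 24) lies entirely inside B → drops out.
[30, 34) lies entirely inside B → drops out.
[42, 46) with B removed leaves [44, 46).
[54, 55) is untouched.

[44, 46) ∪ [54, 55)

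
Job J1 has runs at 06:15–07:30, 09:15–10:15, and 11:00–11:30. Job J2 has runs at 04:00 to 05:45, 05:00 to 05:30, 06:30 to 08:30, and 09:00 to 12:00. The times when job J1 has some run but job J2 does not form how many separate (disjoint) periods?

Second set merges to 04:00–05:45, 06:30–08:30, 09:00–12:00.
A \ B = 06:15–06:30.
That is 1 disjoint piece.

1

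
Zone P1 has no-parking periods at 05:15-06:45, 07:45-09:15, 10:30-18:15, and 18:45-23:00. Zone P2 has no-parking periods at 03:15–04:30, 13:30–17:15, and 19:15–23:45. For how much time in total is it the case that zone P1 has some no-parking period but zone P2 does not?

7 h 30 min

A \ B = 05:15–06:45, 07:45–09:15, 10:30–13:30, 17:15–18:15, 18:45–19:15.
Total: 1 h 30 min + 1 h 30 min + 3 h + 1 h + 30 min = 7 h 30 min.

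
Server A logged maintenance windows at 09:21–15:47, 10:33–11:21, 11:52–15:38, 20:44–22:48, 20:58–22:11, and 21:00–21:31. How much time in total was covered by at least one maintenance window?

Merged: 09:21-15:47, 20:44-22:48.
Lengths: 6 h 26 min + 2 h 4 min = 8 h 30 min.

8 h 30 min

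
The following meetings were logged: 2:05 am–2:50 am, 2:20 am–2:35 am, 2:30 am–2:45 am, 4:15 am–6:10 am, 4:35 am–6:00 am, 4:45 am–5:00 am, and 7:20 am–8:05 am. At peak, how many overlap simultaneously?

Sweep endpoints in order; track running count of active intervals.
Peak of 3 reached at 2:30 am.

3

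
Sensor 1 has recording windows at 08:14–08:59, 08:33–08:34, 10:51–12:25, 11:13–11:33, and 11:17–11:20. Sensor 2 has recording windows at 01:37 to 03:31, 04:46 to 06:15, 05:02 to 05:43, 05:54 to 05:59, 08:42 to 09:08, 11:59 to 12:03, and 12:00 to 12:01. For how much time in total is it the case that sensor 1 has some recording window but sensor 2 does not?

1 h 58 min

First set merges to 08:14–08:59, 10:51–12:25.
Second set merges to 01:37–03:31, 04:46–06:15, 08:42–09:08, 11:59–12:03.
A \ B = 08:14–08:42, 10:51–11:59, 12:03–12:25.
Total: 28 min + 1 h 8 min + 22 min = 1 h 58 min.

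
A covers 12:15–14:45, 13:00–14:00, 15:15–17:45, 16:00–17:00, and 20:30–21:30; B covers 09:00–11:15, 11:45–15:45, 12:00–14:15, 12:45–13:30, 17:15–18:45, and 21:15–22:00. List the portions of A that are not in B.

First set merges to 12:15-14:45, 15:15-17:45, 20:30-21:30.
Second set merges to 09:00-11:15, 11:45-15:45, 17:15-18:45, 21:15-22:00.
12:15-14:45 lies entirely inside B → drops out.
15:15-17:45 with B removed leaves 15:45-17:15.
20:30-21:30 with B removed leaves 20:30-21:15.

15:45-17:15, 20:30-21:15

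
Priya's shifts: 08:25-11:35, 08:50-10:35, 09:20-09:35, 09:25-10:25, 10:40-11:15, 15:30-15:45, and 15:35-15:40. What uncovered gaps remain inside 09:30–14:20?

11:35–14:20

The merged coverage is 08:25–11:35, 15:30–15:45.
Uncovered inside 09:30–14:20: 11:35–14:20.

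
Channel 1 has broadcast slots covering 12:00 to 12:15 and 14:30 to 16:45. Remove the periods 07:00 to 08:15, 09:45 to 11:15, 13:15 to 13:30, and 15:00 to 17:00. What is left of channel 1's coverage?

12:00–12:15 is untouched.
14:30–16:45 with B removed leaves 14:30–15:00.

12:00–12:15, 14:30–15:00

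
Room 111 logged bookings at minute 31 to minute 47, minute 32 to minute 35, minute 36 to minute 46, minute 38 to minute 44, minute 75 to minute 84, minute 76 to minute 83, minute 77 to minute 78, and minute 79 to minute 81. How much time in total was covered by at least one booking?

25 minutes

Merged: minute 31 to minute 47, minute 75 to minute 84.
Lengths: 16 minutes + 9 minutes = 25 minutes.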